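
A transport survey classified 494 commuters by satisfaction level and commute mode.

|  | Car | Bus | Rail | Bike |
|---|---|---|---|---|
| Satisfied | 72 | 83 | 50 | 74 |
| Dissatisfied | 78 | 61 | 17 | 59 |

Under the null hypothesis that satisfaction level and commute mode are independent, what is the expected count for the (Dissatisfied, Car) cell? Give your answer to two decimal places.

65.28

Row total (Dissatisfied) = 215; column total (Car) = 150; grand total N = 494.
Expected count = (row total × column total) / N = 215 × 150 / 494 = 65.28.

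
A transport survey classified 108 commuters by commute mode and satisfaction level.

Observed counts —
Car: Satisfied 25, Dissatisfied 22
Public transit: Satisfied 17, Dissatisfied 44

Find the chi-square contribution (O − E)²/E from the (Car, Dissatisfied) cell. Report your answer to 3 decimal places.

1.573

Row total (Car) = 47; column total (Dissatisfied) = 66; N = 108.
Expected count E = 47 × 66 / 108 = 28.7222.
Contribution = (O − E)²/E = (22 − 28.7222)² / 28.7222 = 1.573.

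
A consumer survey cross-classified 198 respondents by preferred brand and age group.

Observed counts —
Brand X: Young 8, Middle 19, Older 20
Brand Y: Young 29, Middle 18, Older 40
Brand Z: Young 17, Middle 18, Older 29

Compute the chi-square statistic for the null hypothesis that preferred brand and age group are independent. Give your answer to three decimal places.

7.360

Row totals: 47, 87, 64. Column totals: 54, 55, 89. Grand total N = 198.
Expected counts (row total × column total / N):
  Brand X, Young: 47×54/198 = 12.8182
  Brand X, Middle: 47×55/198 = 13.0556
  Brand X, Older: 47×89/198 = 21.1263
  Brand Y, Young: 87×54/198 = 23.7273
  Brand Y, Middle: 87×55/198 = 24.1667
  Brand Y, Older: 87×89/198 = 39.1061
  Brand Z, Young: 64×54/198 = 17.4545
  Brand Z, Middle: 64×55/198 = 17.7778
  Brand Z, Older: 64×89/198 = 28.7677
Contributions (O − E)²/E:
  (8 − 12.8182)²/12.8182 = 1.8111
  (19 − 13.0556)²/13.0556 = 2.7066
  (20 − 21.1263)²/21.1263 = 0.0600
  (29 − 23.7273)²/23.7273 = 1.1717
  (18 − 24.1667)²/24.1667 = 1.5736
  (40 − 39.1061)²/39.1061 = 0.0204
  (17 − 17.4545)²/17.4545 = 0.0118
  (18 − 17.7778)²/17.7778 = 0.0028
  (29 − 28.7677)²/28.7677 = 0.0019
χ² = 1.8111 + 2.7066 + 0.0600 + 1.1717 + 1.5736 + 0.0204 + 0.0118 + 0.0028 + 0.0019 = 7.360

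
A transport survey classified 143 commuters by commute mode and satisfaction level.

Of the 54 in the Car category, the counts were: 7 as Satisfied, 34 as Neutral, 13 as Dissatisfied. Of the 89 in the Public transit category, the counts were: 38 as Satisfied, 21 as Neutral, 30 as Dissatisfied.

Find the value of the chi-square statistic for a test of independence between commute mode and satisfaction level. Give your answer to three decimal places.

24.022

Row totals: 54, 89. Column totals: 45, 55, 43. Grand total N = 143.
Expected counts (row total × column total / N):
  Car, Satisfied: 54×45/143 = 16.99301
  Car, Neutral: 54×55/143 = 20.76923
  Car, Dissatisfied: 54×43/143 = 16.23776
  Public transit, Satisfied: 89×45/143 = 28.00699
  Public transit, Neutral: 89×55/143 = 34.23077
  Public transit, Dissatisfied: 89×43/143 = 26.76224
Contributions (O − E)²/E:
  (7 − 16.99301)²/16.99301 = 5.8765
  (34 − 20.76923)²/20.76923 = 8.4285
  (13 − 16.23776)²/16.23776 = 0.6456
  (38 − 28.00699)²/28.00699 = 3.5655
  (21 − 34.23077)²/34.23077 = 5.1139
  (30 − 26.76224)²/26.76224 = 0.3917
χ² = 5.8765 + 8.4285 + 0.6456 + 3.5655 + 5.1139 + 0.3917 = 24.022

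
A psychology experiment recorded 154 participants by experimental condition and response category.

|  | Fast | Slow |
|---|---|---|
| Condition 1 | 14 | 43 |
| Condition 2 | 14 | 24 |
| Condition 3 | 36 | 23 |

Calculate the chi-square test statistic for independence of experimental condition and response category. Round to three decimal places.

Row totals: 57, 38, 59. Column totals: 64, 90. Grand total N = 154.
Expected counts (row total × column total / N):
  Condition 1, Fast: 57×64/154 = 23.6883
  Condition 1, Slow: 57×90/154 = 33.3117
  Condition 2, Fast: 38×64/154 = 15.7922
  Condition 2, Slow: 38×90/154 = 22.2078
  Condition 3, Fast: 59×64/154 = 24.5195
  Condition 3, Slow: 59×90/154 = 34.4805
Contributions (O − E)²/E:
  (14 − 23.6883)²/23.6883 = 3.9624
  (43 − 33.3117)²/33.3117 = 2.8177
  (14 − 15.7922)²/15.7922 = 0.2034
  (24 − 22.2078)²/22.2078 = 0.1446
  (36 − 24.5195)²/24.5195 = 5.3754
  (23 − 34.4805)²/34.4805 = 3.8225
χ² = 3.9624 + 2.8177 + 0.2034 + 0.1446 + 5.3754 + 3.8225 = 16.326

16.326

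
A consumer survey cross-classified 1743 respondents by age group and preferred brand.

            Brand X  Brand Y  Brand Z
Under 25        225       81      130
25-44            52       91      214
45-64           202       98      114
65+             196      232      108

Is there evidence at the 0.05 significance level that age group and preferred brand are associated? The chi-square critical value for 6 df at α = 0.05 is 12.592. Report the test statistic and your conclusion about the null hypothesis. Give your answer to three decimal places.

Row totals: 436, 357, 414, 536. Column totals: 675, 502, 566. Grand total N = 1743.
Expected counts (row total × column total / N):
  Under 25, Brand X: 436×675/1743 = 168.8468
  Under 25, Brand Y: 436×502/1743 = 125.5720
  Under 25, Brand Z: 436×566/1743 = 141.5812
  25-44, Brand X: 357×675/1743 = 138.2530
  25-44, Brand Y: 357×502/1743 = 102.8193
  25-44, Brand Z: 357×566/1743 = 115.9277
  45-64, Brand X: 414×675/1743 = 160.3270
  45-64, Brand Y: 414×502/1743 = 119.2358
  45-64, Brand Z: 414×566/1743 = 134.4372
  65+, Brand X: 536×675/1743 = 207.5731
  65+, Brand Y: 536×502/1743 = 154.3729
  65+, Brand Z: 536×566/1743 = 174.0539
Contributions (O − E)²/E:
  (225 − 168.8468)²/168.8468 = 18.6748
  (81 − 125.5720)²/125.5720 = 15.8209
  (130 − 141.5812)²/141.5812 = 0.9473
  (52 − 138.2530)²/138.2530 = 53.8113
  (91 − 102.8193)²/102.8193 = 1.3587
  (214 − 115.9277)²/115.9277 = 82.9670
  (202 − 160.3270)²/160.3270 = 10.8319
  (98 − 119.2358)²/119.2358 = 3.7821
  (114 − 134.4372)²/134.4372 = 3.1069
  (196 − 207.5731)²/207.5731 = 0.6453
  (232 − 154.3729)²/154.3729 = 39.0351
  (108 − 174.0539)²/174.0539 = 25.0676
χ² = 18.6748 + 15.8209 + 0.9473 + 53.8113 + 1.3587 + 82.9670 + 10.8319 + 3.7821 + 3.1069 + 0.6453 + 39.0351 + 25.0676 = 256.049
df = (4−1)(3−1) = 6. Since 256.049 > 12.592, reject the null hypothesis of independence at α = 0.05.

256.049; reject H₀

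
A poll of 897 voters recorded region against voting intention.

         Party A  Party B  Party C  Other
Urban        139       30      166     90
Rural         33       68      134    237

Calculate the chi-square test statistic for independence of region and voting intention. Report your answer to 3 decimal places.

147.498

Row totals: 425, 472. Column totals: 172, 98, 300, 327. Grand total N = 897.
Expected counts (row total × column total / N):
  Urban, Party A: 425×172/897 = 81.4939
  Urban, Party B: 425×98/897 = 46.4326
  Urban, Party C: 425×300/897 = 142.1405
  Urban, Other: 425×327/897 = 154.9331
  Rural, Party A: 472×172/897 = 90.5061
  Rural, Party B: 472×98/897 = 51.5674
  Rural, Party C: 472×300/897 = 157.8595
  Rural, Other: 472×327/897 = 172.0669
Contributions (O − E)²/E:
  (139 − 81.4939)²/81.4939 = 40.5791
  (30 − 46.4326)²/46.4326 = 5.8155
  (166 − 142.1405)²/142.1405 = 4.0050
  (90 − 154.9331)²/154.9331 = 27.2137
  (33 − 90.5061)²/90.5061 = 36.5384
  (68 − 51.5674)²/51.5674 = 5.2365
  (134 − 157.8595)²/157.8595 = 3.6062
  (237 − 172.0669)²/172.0669 = 24.5039
χ² = 40.5791 + 5.8155 + 4.0050 + 27.2137 + 36.5384 + 5.2365 + 3.6062 + 24.5039 = 147.498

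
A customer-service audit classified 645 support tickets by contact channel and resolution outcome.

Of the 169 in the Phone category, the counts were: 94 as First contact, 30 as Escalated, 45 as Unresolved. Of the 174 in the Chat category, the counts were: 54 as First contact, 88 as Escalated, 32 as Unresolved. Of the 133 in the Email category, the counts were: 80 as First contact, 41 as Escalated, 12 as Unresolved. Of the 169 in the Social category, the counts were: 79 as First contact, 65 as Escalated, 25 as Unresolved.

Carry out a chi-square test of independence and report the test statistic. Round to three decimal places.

Row totals: 169, 174, 133, 169. Column totals: 307, 224, 114. Grand total N = 645.
Expected counts (row total × column total / N):
  Phone, First contact: 169×307/645 = 80.43876
  Phone, Escalated: 169×224/645 = 58.69147
  Phone, Unresolved: 169×114/645 = 29.86977
  Chat, First contact: 174×307/645 = 82.81860
  Chat, Escalated: 174×224/645 = 60.42791
  Chat, Unresolved: 174×114/645 = 30.75349
  Email, First contact: 133×307/645 = 63.30388
  Email, Escalated: 133×224/645 = 46.18915
  Email, Unresolved: 133×114/645 = 23.50698
  Social, First contact: 169×307/645 = 80.43876
  Social, Escalated: 169×224/645 = 58.69147
  Social, Unresolved: 169×114/645 = 29.86977
Contributions (O − E)²/E:
  (94 − 80.43876)²/80.43876 = 2.2863
  (30 − 58.69147)²/58.69147 = 14.0259
  (45 − 29.86977)²/29.86977 = 7.6641
  (54 − 82.81860)²/82.81860 = 10.0281
  (88 − 60.42791)²/60.42791 = 12.5806
  (32 − 30.75349)²/30.75349 = 0.0505
  (80 − 63.30388)²/63.30388 = 4.4035
  (41 − 46.18915)²/46.18915 = 0.5830
  (12 − 23.50698)²/23.50698 = 5.6328
  (79 − 80.43876)²/80.43876 = 0.0257
  (65 − 58.69147)²/58.69147 = 0.6781
  (25 − 29.86977)²/29.86977 = 0.7939
χ² = 2.2863 + 14.0259 + 7.6641 + 10.0281 + 12.5806 + 0.0505 + 4.4035 + 0.5830 + 5.6328 + 0.0257 + 0.6781 + 0.7939 = 58.753

58.753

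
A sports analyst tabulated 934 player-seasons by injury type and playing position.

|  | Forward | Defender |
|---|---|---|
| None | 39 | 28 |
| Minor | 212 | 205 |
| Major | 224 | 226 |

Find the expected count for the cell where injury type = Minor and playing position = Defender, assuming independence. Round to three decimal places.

Row total (Minor) = 417; column total (Defender) = 459; grand total N = 934.
Expected count = (row total × column total) / N = 417 × 459 / 934 = 204.928.

204.928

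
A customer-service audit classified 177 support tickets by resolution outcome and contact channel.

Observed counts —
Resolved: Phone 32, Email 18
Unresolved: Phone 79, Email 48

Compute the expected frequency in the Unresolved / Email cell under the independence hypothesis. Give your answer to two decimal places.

Row total (Unresolved) = 127; column total (Email) = 66; grand total N = 177.
Expected count = (row total × column total) / N = 127 × 66 / 177 = 47.36.

47.36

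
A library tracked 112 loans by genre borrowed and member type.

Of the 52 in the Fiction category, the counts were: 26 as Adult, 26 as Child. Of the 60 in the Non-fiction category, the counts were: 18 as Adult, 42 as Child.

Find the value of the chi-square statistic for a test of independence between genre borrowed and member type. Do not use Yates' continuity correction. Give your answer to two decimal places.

4.67

Row totals: 52, 60. Column totals: 44, 68. Grand total N = 112.
Expected counts (row total × column total / N):
  Fiction, Adult: 52×44/112 = 20.429
  Fiction, Child: 52×68/112 = 31.571
  Non-fiction, Adult: 60×44/112 = 23.571
  Non-fiction, Child: 60×68/112 = 36.429
Contributions (O − E)²/E:
  (26 − 20.429)²/20.429 = 1.5192
  (26 − 31.571)²/31.571 = 0.9831
  (18 − 23.571)²/23.571 = 1.3167
  (42 − 36.429)²/36.429 = 0.8520
χ² = 1.5192 + 0.9831 + 1.3167 + 0.8520 = 4.67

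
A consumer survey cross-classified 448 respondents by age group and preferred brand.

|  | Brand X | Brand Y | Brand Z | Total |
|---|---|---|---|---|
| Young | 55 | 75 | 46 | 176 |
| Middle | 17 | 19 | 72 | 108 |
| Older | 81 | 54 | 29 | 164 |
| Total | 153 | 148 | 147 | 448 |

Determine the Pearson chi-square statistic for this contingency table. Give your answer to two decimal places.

86.54

Grand total N = 448.
Expected counts (row total × column total / N):
  Young, Brand X: 176×153/448 = 60.107
  Young, Brand Y: 176×148/448 = 58.143
  Young, Brand Z: 176×147/448 = 57.750
  Middle, Brand X: 108×153/448 = 36.884
  Middle, Brand Y: 108×148/448 = 35.679
  Middle, Brand Z: 108×147/448 = 35.438
  Older, Brand X: 164×153/448 = 56.009
  Older, Brand Y: 164×148/448 = 54.179
  Older, Brand Z: 164×147/448 = 53.812
Contributions (O − E)²/E:
  (55 − 60.107)²/60.107 = 0.4339
  (75 − 58.143)²/58.143 = 4.8872
  (46 − 57.750)²/57.750 = 2.3907
  (17 − 36.884)²/36.884 = 10.7194
  (19 − 35.679)²/35.679 = 7.7970
  (72 − 35.438)²/35.438 = 37.7217
  (81 − 56.009)²/56.009 = 11.1509
  (54 − 54.179)²/54.179 = 0.0006
  (29 − 53.812)²/53.812 = 11.4405
χ² = 0.4339 + 4.8872 + 2.3907 + 10.7194 + 7.7970 + 37.7217 + 11.1509 + 0.0006 + 11.4405 = 86.54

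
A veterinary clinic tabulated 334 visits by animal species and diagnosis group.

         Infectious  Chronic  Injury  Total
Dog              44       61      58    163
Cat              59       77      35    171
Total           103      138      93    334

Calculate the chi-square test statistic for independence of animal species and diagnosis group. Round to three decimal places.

Grand total N = 334.
Expected counts (row total × column total / N):
  Dog, Infectious: 163×103/334 = 50.2665
  Dog, Chronic: 163×138/334 = 67.3473
  Dog, Injury: 163×93/334 = 45.3862
  Cat, Infectious: 171×103/334 = 52.7335
  Cat, Chronic: 171×138/334 = 70.6527
  Cat, Injury: 171×93/334 = 47.6138
Contributions (O − E)²/E:
  (44 − 50.2665)²/50.2665 = 0.7812
  (61 − 67.3473)²/67.3473 = 0.5982
  (58 − 45.3862)²/45.3862 = 3.5056
  (59 − 52.7335)²/52.7335 = 0.7447
  (77 − 70.6527)²/70.6527 = 0.5702
  (35 − 47.6138)²/47.6138 = 3.3416
χ² = 0.7812 + 0.5982 + 3.5056 + 0.7447 + 0.5702 + 3.3416 = 9.542

9.542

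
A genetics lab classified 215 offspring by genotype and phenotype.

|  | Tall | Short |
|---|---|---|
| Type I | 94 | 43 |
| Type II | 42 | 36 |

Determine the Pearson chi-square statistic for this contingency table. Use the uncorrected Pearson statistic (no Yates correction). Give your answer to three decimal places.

4.663

Row totals: 137, 78. Column totals: 136, 79. Grand total N = 215.
Expected counts (row total × column total / N):
  Type I, Tall: 137×136/215 = 86.6605
  Type I, Short: 137×79/215 = 50.3395
  Type II, Tall: 78×136/215 = 49.3395
  Type II, Short: 78×79/215 = 28.6605
Contributions (O − E)²/E:
  (94 − 86.6605)²/86.6605 = 0.6216
  (43 − 50.3395)²/50.3395 = 1.0701
  (42 − 49.3395)²/49.3395 = 1.0918
  (36 − 28.6605)²/28.6605 = 1.8795
χ² = 0.6216 + 1.0701 + 1.0918 + 1.8795 = 4.663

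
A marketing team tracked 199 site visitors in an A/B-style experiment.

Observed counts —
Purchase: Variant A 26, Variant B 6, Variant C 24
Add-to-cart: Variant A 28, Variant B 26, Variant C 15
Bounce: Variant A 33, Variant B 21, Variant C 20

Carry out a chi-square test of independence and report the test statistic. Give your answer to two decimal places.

Row totals: 56, 69, 74. Column totals: 87, 53, 59. Grand total N = 199.
Expected counts (row total × column total / N):
  Purchase, Variant A: 56×87/199 = 24.482
  Purchase, Variant B: 56×53/199 = 14.915
  Purchase, Variant C: 56×59/199 = 16.603
  Add-to-cart, Variant A: 69×87/199 = 30.166
  Add-to-cart, Variant B: 69×53/199 = 18.377
  Add-to-cart, Variant C: 69×59/199 = 20.457
  Bounce, Variant A: 74×87/199 = 32.352
  Bounce, Variant B: 74×53/199 = 19.709
  Bounce, Variant C: 74×59/199 = 21.940
Contributions (O − E)²/E:
  (26 − 24.482)²/24.482 = 0.0941
  (6 − 14.915)²/14.915 = 5.3287
  (24 − 16.603)²/16.603 = 3.2955
  (28 − 30.166)²/30.166 = 0.1555
  (26 − 18.377)²/18.377 = 3.1621
  (15 − 20.457)²/20.457 = 1.4557
  (33 − 32.352)²/32.352 = 0.0130
  (21 − 19.709)²/19.709 = 0.0846
  (20 − 21.940)²/21.940 = 0.1715
χ² = 0.0941 + 5.3287 + 3.2955 + 0.1555 + 3.1621 + 1.4557 + 0.0130 + 0.0846 + 0.1715 = 13.76

13.76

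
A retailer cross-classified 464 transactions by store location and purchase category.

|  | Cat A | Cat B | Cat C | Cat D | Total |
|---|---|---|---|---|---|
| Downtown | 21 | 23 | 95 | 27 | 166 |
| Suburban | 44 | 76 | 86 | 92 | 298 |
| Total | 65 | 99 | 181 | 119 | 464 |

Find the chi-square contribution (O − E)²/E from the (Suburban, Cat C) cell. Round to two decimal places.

7.87

Row total (Suburban) = 298; column total (Cat C) = 181; N = 464.
Expected count E = 298 × 181 / 464 = 116.246.
Contribution = (O − E)²/E = (86 − 116.246)² / 116.246 = 7.87.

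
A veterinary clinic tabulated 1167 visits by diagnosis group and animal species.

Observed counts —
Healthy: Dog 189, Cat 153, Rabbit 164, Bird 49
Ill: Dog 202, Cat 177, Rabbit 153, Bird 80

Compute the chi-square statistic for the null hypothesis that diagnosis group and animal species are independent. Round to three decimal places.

7.242

Row totals: 555, 612. Column totals: 391, 330, 317, 129. Grand total N = 1167.
Expected counts (row total × column total / N):
  Healthy, Dog: 555×391/1167 = 185.9512
  Healthy, Cat: 555×330/1167 = 156.9409
  Healthy, Rabbit: 555×317/1167 = 150.7584
  Healthy, Bird: 555×129/1167 = 61.3496
  Ill, Dog: 612×391/1167 = 205.0488
  Ill, Cat: 612×330/1167 = 173.0591
  Ill, Rabbit: 612×317/1167 = 166.2416
  Ill, Bird: 612×129/1167 = 67.6504
Contributions (O − E)²/E:
  (189 − 185.9512)²/185.9512 = 0.0500
  (153 − 156.9409)²/156.9409 = 0.0990
  (164 − 150.7584)²/150.7584 = 1.1631
  (49 − 61.3496)²/61.3496 = 2.4860
  (202 − 205.0488)²/205.0488 = 0.0453
  (177 − 173.0591)²/173.0591 = 0.0897
  (153 − 166.2416)²/166.2416 = 1.0547
  (80 − 67.6504)²/67.6504 = 2.2544
χ² = 0.0500 + 0.0990 + 1.1631 + 2.4860 + 0.0453 + 0.0897 + 1.0547 + 2.2544 = 7.242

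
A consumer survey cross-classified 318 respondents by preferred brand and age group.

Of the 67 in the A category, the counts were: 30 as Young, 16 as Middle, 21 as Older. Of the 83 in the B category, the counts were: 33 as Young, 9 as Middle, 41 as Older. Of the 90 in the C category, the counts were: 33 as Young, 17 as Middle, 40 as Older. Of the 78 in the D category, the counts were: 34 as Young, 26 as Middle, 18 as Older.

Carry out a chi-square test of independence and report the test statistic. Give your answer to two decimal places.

20.02

Row totals: 67, 83, 90, 78. Column totals: 130, 68, 120. Grand total N = 318.
Expected counts (row total × column total / N):
  A, Young: 67×130/318 = 27.390
  A, Middle: 67×68/318 = 14.327
  A, Older: 67×120/318 = 25.283
  B, Young: 83×130/318 = 33.931
  B, Middle: 83×68/318 = 17.748
  B, Older: 83×120/318 = 31.321
  C, Young: 90×130/318 = 36.792
  C, Middle: 90×68/318 = 19.245
  C, Older: 90×120/318 = 33.962
  D, Young: 78×130/318 = 31.887
  D, Middle: 78×68/318 = 16.679
  D, Older: 78×120/318 = 29.434
Contributions (O − E)²/E:
  (30 − 27.390)²/27.390 = 0.2487
  (16 − 14.327)²/14.327 = 0.1954
  (21 − 25.283)²/25.283 = 0.7256
  (33 − 33.931)²/33.931 = 0.0255
  (9 − 17.748)²/17.748 = 4.3119
  (41 − 31.321)²/31.321 = 2.9911
  (33 − 36.792)²/36.792 = 0.3908
  (17 − 19.245)²/19.245 = 0.2619
  (40 − 33.962)²/33.962 = 1.0735
  (34 − 31.887)²/31.887 = 0.1400
  (26 − 16.679)²/16.679 = 5.2090
  (18 − 29.434)²/29.434 = 4.4417
χ² = 0.2487 + 0.1954 + 0.7256 + 0.0255 + 4.3119 + 2.9911 + 0.3908 + 0.2619 + 1.0735 + 0.1400 + 5.2090 + 4.4417 = 20.02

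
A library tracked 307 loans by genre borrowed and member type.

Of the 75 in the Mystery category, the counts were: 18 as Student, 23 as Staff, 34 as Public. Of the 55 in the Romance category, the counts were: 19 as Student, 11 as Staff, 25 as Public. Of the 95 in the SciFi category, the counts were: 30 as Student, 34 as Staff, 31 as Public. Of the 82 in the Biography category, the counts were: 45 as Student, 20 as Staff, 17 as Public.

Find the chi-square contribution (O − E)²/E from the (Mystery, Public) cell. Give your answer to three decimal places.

Row total (Mystery) = 75; column total (Public) = 107; N = 307.
Expected count E = 75 × 107 / 307 = 26.14007.
Contribution = (O − E)²/E = (34 − 26.14007)² / 26.14007 = 2.363.

2.363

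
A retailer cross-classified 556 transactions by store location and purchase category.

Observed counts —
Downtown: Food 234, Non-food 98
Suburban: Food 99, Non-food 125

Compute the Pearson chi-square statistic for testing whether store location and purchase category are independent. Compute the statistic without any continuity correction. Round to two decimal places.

38.47

Row totals: 332, 224. Column totals: 333, 223. Grand total N = 556.
Expected counts (row total × column total / N):
  Downtown, Food: 332×333/556 = 198.842
  Downtown, Non-food: 332×223/556 = 133.158
  Suburban, Food: 224×333/556 = 134.158
  Suburban, Non-food: 224×223/556 = 89.842
Contributions (O − E)²/E:
  (234 − 198.842)²/198.842 = 6.2164
  (98 − 133.158)²/133.158 = 9.2828
  (99 − 134.158)²/134.158 = 9.2137
  (125 − 89.842)²/89.842 = 13.7584
χ² = 6.2164 + 9.2828 + 9.2137 + 13.7584 = 38.47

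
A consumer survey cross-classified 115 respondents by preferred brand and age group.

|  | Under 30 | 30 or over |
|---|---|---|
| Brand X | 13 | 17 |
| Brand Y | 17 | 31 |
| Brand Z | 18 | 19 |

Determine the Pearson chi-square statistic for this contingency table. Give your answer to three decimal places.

Row totals: 30, 48, 37. Column totals: 48, 67. Grand total N = 115.
Expected counts (row total × column total / N):
  Brand X, Under 30: 30×48/115 = 12.5217
  Brand X, 30 or over: 30×67/115 = 17.4783
  Brand Y, Under 30: 48×48/115 = 20.0348
  Brand Y, 30 or over: 48×67/115 = 27.9652
  Brand Z, Under 30: 37×48/115 = 15.4435
  Brand Z, 30 or over: 37×67/115 = 21.5565
Contributions (O − E)²/E:
  (13 − 12.5217)²/12.5217 = 0.0183
  (17 − 17.4783)²/17.4783 = 0.0131
  (17 − 20.0348)²/20.0348 = 0.4597
  (31 − 27.9652)²/27.9652 = 0.3293
  (18 − 15.4435)²/15.4435 = 0.4232
  (19 − 21.5565)²/21.5565 = 0.3032
χ² = 0.0183 + 0.0131 + 0.4597 + 0.3293 + 0.4232 + 0.3032 = 1.547

1.547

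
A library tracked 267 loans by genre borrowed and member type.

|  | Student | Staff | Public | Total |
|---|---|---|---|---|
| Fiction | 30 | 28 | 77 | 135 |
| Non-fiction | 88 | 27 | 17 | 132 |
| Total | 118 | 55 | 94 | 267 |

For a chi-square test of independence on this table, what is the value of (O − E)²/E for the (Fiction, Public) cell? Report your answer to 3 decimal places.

18.275

Row total (Fiction) = 135; column total (Public) = 94; N = 267.
Expected count E = 135 × 94 / 267 = 47.5281.
Contribution = (O − E)²/E = (77 − 47.5281)² / 47.5281 = 18.275.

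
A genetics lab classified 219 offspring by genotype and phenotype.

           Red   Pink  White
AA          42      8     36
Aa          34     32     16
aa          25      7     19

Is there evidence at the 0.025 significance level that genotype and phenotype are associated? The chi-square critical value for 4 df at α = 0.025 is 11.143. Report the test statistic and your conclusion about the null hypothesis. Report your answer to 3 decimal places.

Row totals: 86, 82, 51. Column totals: 101, 47, 71. Grand total N = 219.
Expected counts (row total × column total / N):
  AA, Red: 86×101/219 = 39.6621
  AA, Pink: 86×47/219 = 18.4566
  AA, White: 86×71/219 = 27.8813
  Aa, Red: 82×101/219 = 37.8174
  Aa, Pink: 82×47/219 = 17.5982
  Aa, White: 82×71/219 = 26.5845
  aa, Red: 51×101/219 = 23.5205
  aa, Pink: 51×47/219 = 10.9452
  aa, White: 51×71/219 = 16.5342
Contributions (O − E)²/E:
  (42 − 39.6621)²/39.6621 = 0.1378
  (8 − 18.4566)²/18.4566 = 5.9242
  (36 − 27.8813)²/27.8813 = 2.3641
  (34 − 37.8174)²/37.8174 = 0.3853
  (32 − 17.5982)²/17.5982 = 11.7860
  (16 − 26.5845)²/26.5845 = 4.2142
  (25 − 23.5205)²/23.5205 = 0.0931
  (7 − 10.9452)²/10.9452 = 1.4220
  (19 − 16.5342)²/16.5342 = 0.3677
χ² = 0.1378 + 5.9242 + 2.3641 + 0.3853 + 11.7860 + 4.2142 + 0.0931 + 1.4220 + 0.3677 = 26.694
df = (3−1)(3−1) = 4. Since 26.694 > 11.143, reject the null hypothesis of independence at α = 0.025.

26.694; reject H₀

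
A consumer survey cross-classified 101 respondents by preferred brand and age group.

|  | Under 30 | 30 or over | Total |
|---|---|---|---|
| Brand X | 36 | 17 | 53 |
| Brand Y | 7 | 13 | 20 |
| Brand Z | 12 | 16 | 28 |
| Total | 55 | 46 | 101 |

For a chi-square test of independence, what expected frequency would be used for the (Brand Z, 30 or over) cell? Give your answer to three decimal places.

Row total (Brand Z) = 28; column total (30 or over) = 46; grand total N = 101.
Expected count = (row total × column total) / N = 28 × 46 / 101 = 12.752.

12.752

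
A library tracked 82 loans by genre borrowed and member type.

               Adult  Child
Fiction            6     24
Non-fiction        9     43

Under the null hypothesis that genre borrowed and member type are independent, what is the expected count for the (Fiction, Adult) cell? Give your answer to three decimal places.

5.488

Row total (Fiction) = 30; column total (Adult) = 15; grand total N = 82.
Expected count = (row total × column total) / N = 30 × 15 / 82 = 5.488.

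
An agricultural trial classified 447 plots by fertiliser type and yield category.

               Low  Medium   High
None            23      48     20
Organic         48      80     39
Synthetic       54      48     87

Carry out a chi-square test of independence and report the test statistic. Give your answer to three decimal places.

Row totals: 91, 167, 189. Column totals: 125, 176, 146. Grand total N = 447.
Expected counts (row total × column total / N):
  None, Low: 91×125/447 = 25.4474
  None, Medium: 91×176/447 = 35.8300
  None, High: 91×146/447 = 29.7226
  Organic, Low: 167×125/447 = 46.7002
  Organic, Medium: 167×176/447 = 65.7539
  Organic, High: 167×146/447 = 54.5459
  Synthetic, Low: 189×125/447 = 52.8523
  Synthetic, Medium: 189×176/447 = 74.4161
  Synthetic, High: 189×146/447 = 61.7315
Contributions (O − E)²/E:
  (23 − 25.4474)²/25.4474 = 0.2354
  (48 − 35.8300)²/35.8300 = 4.1337
  (20 − 29.7226)²/29.7226 = 3.1804
  (48 − 46.7002)²/46.7002 = 0.0362
  (80 − 65.7539)²/65.7539 = 3.0865
  (39 − 54.5459)²/54.5459 = 4.4307
  (54 − 52.8523)²/52.8523 = 0.0249
  (48 − 74.4161)²/74.4161 = 9.3771
  (87 − 61.7315)²/61.7315 = 10.3431
χ² = 0.2354 + 4.1337 + 3.1804 + 0.0362 + 3.0865 + 4.4307 + 0.0249 + 9.3771 + 10.3431 = 34.848

34.848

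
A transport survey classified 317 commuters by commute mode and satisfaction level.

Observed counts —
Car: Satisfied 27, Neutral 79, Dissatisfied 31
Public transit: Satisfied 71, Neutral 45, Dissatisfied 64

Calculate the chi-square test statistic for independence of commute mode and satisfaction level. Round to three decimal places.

Row totals: 137, 180. Column totals: 98, 124, 95. Grand total N = 317.
Expected counts (row total × column total / N):
  Car, Satisfied: 137×98/317 = 42.3533
  Car, Neutral: 137×124/317 = 53.5899
  Car, Dissatisfied: 137×95/317 = 41.0568
  Public transit, Satisfied: 180×98/317 = 55.6467
  Public transit, Neutral: 180×124/317 = 70.4101
  Public transit, Dissatisfied: 180×95/317 = 53.9432
Contributions (O − E)²/E:
  (27 − 42.3533)²/42.3533 = 5.5657
  (79 − 53.5899)²/53.5899 = 12.0484
  (31 − 41.0568)²/41.0568 = 2.4634
  (71 − 55.6467)²/55.6467 = 4.2361
  (45 − 70.4101)²/70.4101 = 9.1702
  (64 − 53.9432)²/53.9432 = 1.8749
χ² = 5.5657 + 12.0484 + 2.4634 + 4.2361 + 9.1702 + 1.8749 = 35.359

35.359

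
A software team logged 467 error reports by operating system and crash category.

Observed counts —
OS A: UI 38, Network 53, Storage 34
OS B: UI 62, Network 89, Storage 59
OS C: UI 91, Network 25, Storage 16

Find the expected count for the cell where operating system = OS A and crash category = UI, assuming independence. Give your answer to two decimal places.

51.12

Row total (OS A) = 125; column total (UI) = 191; grand total N = 467.
Expected count = (row total × column total) / N = 125 × 191 / 467 = 51.12.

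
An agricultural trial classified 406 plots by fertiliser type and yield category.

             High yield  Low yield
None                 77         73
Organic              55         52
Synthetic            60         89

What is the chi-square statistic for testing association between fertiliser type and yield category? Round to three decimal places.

Row totals: 150, 107, 149. Column totals: 192, 214. Grand total N = 406.
Expected counts (row total × column total / N):
  None, High yield: 150×192/406 = 70.9360
  None, Low yield: 150×214/406 = 79.0640
  Organic, High yield: 107×192/406 = 50.6010
  Organic, Low yield: 107×214/406 = 56.3990
  Synthetic, High yield: 149×192/406 = 70.4631
  Synthetic, Low yield: 149×214/406 = 78.5369
Contributions (O − E)²/E:
  (77 − 70.9360)²/70.9360 = 0.5184
  (73 − 79.0640)²/79.0640 = 0.4651
  (55 − 50.6010)²/50.6010 = 0.3824
  (52 − 56.3990)²/56.3990 = 0.3431
  (60 − 70.4631)²/70.4631 = 1.5537
  (89 − 78.5369)²/78.5369 = 1.3939
χ² = 0.5184 + 0.4651 + 0.3824 + 0.3431 + 1.5537 + 1.3939 = 4.657

4.657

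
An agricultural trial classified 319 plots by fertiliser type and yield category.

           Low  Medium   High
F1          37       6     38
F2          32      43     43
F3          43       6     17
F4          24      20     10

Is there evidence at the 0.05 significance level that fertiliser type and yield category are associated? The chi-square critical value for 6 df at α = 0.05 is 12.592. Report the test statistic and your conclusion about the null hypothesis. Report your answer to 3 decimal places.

51.437; reject H₀

Row totals: 81, 118, 66, 54. Column totals: 136, 75, 108. Grand total N = 319.
Expected counts (row total × column total / N):
  F1, Low: 81×136/319 = 34.5329
  F1, Medium: 81×75/319 = 19.0439
  F1, High: 81×108/319 = 27.4232
  F2, Low: 118×136/319 = 50.3072
  F2, Medium: 118×75/319 = 27.7429
  F2, High: 118×108/319 = 39.9498
  F3, Low: 66×136/319 = 28.1379
  F3, Medium: 66×75/319 = 15.5172
  F3, High: 66×108/319 = 22.3448
  F4, Low: 54×136/319 = 23.0219
  F4, Medium: 54×75/319 = 12.6959
  F4, High: 54×108/319 = 18.2821
Contributions (O − E)²/E:
  (37 − 34.5329)²/34.5329 = 0.1763
  (6 − 19.0439)²/19.0439 = 8.9343
  (38 − 27.4232)²/27.4232 = 4.0793
  (32 − 50.3072)²/50.3072 = 6.6621
  (43 − 27.7429)²/27.7429 = 8.3906
  (43 − 39.9498)²/39.9498 = 0.2329
  (43 − 28.1379)²/28.1379 = 7.8500
  (6 − 15.5172)²/15.5172 = 5.8372
  (17 − 22.3448)²/22.3448 = 1.2785
  (24 − 23.0219)²/23.0219 = 0.0416
  (20 − 12.6959)²/12.6959 = 4.2021
  (10 − 18.2821)²/18.2821 = 3.7519
χ² = 0.1763 + 8.9343 + 4.0793 + 6.6621 + 8.3906 + 0.2329 + 7.8500 + 5.8372 + 1.2785 + 0.0416 + 4.2021 + 3.7519 = 51.437
df = (4−1)(3−1) = 6. Since 51.437 > 12.592, reject the null hypothesis of independence at α = 0.05.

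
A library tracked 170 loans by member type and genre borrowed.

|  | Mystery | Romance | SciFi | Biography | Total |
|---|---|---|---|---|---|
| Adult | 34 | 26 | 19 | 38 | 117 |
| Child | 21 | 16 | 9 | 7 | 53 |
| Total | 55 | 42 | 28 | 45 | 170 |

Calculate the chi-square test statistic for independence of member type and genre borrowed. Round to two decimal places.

Grand total N = 170.
Expected counts (row total × column total / N):
  Adult, Mystery: 117×55/170 = 37.853
  Adult, Romance: 117×42/170 = 28.906
  Adult, SciFi: 117×28/170 = 19.271
  Adult, Biography: 117×45/170 = 30.971
  Child, Mystery: 53×55/170 = 17.147
  Child, Romance: 53×42/170 = 13.094
  Child, SciFi: 53×28/170 = 8.729
  Child, Biography: 53×45/170 = 14.029
Contributions (O − E)²/E:
  (34 − 37.853)²/37.853 = 0.3922
  (26 − 28.906)²/28.906 = 0.2921
  (19 − 19.271)²/19.271 = 0.0038
  (38 − 30.971)²/30.971 = 1.5953
  (21 − 17.147)²/17.147 = 0.8658
  (16 − 13.094)²/13.094 = 0.6449
  (9 − 8.729)²/8.729 = 0.0084
  (7 − 14.029)²/14.029 = 3.5218
χ² = 0.3922 + 0.2921 + 0.0038 + 1.5953 + 0.8658 + 0.6449 + 0.0084 + 3.5218 = 7.32

7.32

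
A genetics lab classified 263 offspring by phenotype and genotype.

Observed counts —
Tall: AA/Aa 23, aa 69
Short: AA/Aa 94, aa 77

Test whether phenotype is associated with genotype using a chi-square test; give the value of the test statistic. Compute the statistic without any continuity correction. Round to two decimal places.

21.76

Row totals: 92, 171. Column totals: 117, 146. Grand total N = 263.
Expected counts (row total × column total / N):
  Tall, AA/Aa: 92×117/263 = 40.92776
  Tall, aa: 92×146/263 = 51.07224
  Short, AA/Aa: 171×117/263 = 76.07224
  Short, aa: 171×146/263 = 94.92776
Contributions (O − E)²/E:
  (23 − 40.92776)²/40.92776 = 7.8530
  (69 − 51.07224)²/51.07224 = 6.2931
  (94 − 76.07224)²/76.07224 = 4.2250
  (77 − 94.92776)²/94.92776 = 3.3858
χ² = 7.8530 + 6.2931 + 4.2250 + 3.3858 = 21.76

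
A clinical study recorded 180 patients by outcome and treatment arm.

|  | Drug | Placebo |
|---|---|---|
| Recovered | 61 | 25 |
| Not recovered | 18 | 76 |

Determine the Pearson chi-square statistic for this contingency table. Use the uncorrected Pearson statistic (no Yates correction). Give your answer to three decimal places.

48.899

Row totals: 86, 94. Column totals: 79, 101. Grand total N = 180.
Expected counts (row total × column total / N):
  Recovered, Drug: 86×79/180 = 37.74444
  Recovered, Placebo: 86×101/180 = 48.25556
  Not recovered, Drug: 94×79/180 = 41.25556
  Not recovered, Placebo: 94×101/180 = 52.74444
Contributions (O − E)²/E:
  (61 − 37.74444)²/37.74444 = 14.3285
  (25 − 48.25556)²/48.25556 = 11.2074
  (18 − 41.25556)²/41.25556 = 13.1090
  (76 − 52.74444)²/52.74444 = 10.2536
χ² = 14.3285 + 11.2074 + 13.1090 + 10.2536 = 48.899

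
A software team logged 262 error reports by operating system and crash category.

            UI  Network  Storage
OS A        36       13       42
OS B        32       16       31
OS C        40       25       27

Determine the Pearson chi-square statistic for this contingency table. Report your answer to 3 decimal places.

7.298

Row totals: 91, 79, 92. Column totals: 108, 54, 100. Grand total N = 262.
Expected counts (row total × column total / N):
  OS A, UI: 91×108/262 = 37.5115
  OS A, Network: 91×54/262 = 18.7557
  OS A, Storage: 91×100/262 = 34.7328
  OS B, UI: 79×108/262 = 32.5649
  OS B, Network: 79×54/262 = 16.2824
  OS B, Storage: 79×100/262 = 30.1527
  OS C, UI: 92×108/262 = 37.9237
  OS C, Network: 92×54/262 = 18.9618
  OS C, Storage: 92×100/262 = 35.1145
Contributions (O − E)²/E:
  (36 − 37.5115)²/37.5115 = 0.0609
  (13 − 18.7557)²/18.7557 = 1.7663
  (42 − 34.7328)²/34.7328 = 1.5205
  (32 − 32.5649)²/32.5649 = 0.0098
  (16 − 16.2824)²/16.2824 = 0.0049
  (31 − 30.1527)²/30.1527 = 0.0238
  (40 − 37.9237)²/37.9237 = 0.1137
  (25 − 18.9618)²/18.9618 = 1.9228
  (27 − 35.1145)²/35.1145 = 1.8752
χ² = 0.0609 + 1.7663 + 1.5205 + 0.0098 + 0.0049 + 0.0238 + 0.1137 + 1.9228 + 1.8752 = 7.298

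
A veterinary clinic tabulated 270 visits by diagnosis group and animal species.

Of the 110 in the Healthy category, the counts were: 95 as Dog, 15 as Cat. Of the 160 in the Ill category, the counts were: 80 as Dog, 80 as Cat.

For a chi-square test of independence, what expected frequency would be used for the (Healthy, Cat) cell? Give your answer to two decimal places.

Row total (Healthy) = 110; column total (Cat) = 95; grand total N = 270.
Expected count = (row total × column total) / N = 110 × 95 / 270 = 38.70.

38.70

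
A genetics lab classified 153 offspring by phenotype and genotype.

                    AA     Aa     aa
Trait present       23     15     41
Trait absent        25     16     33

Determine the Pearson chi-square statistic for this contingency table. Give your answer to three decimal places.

Row totals: 79, 74. Column totals: 48, 31, 74. Grand total N = 153.
Expected counts (row total × column total / N):
  Trait present, AA: 79×48/153 = 24.7843
  Trait present, Aa: 79×31/153 = 16.0065
  Trait present, aa: 79×74/153 = 38.2092
  Trait absent, AA: 74×48/153 = 23.2157
  Trait absent, Aa: 74×31/153 = 14.9935
  Trait absent, aa: 74×74/153 = 35.7908
Contributions (O − E)²/E:
  (23 − 24.7843)²/24.7843 = 0.1285
  (15 − 16.0065)²/16.0065 = 0.0633
  (41 − 38.2092)²/38.2092 = 0.2038
  (25 − 23.2157)²/23.2157 = 0.1371
  (16 − 14.9935)²/14.9935 = 0.0676
  (33 − 35.7908)²/35.7908 = 0.2176
χ² = 0.1285 + 0.0633 + 0.2038 + 0.1371 + 0.0676 + 0.2176 = 0.818

0.818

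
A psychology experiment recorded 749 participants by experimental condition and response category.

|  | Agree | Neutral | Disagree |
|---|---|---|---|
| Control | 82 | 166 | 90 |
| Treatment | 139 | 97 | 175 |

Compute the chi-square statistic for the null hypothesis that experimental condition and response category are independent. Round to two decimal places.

53.46

Row totals: 338, 411. Column totals: 221, 263, 265. Grand total N = 749.
Expected counts (row total × column total / N):
  Control, Agree: 338×221/749 = 99.730
  Control, Neutral: 338×263/749 = 118.684
  Control, Disagree: 338×265/749 = 119.586
  Treatment, Agree: 411×221/749 = 121.270
  Treatment, Neutral: 411×263/749 = 144.316
  Treatment, Disagree: 411×265/749 = 145.414
Contributions (O − E)²/E:
  (82 − 99.730)²/99.730 = 3.1520
  (166 − 118.684)²/118.684 = 18.8636
  (90 − 119.586)²/119.586 = 7.3197
  (139 − 121.270)²/121.270 = 2.5922
  (97 − 144.316)²/144.316 = 15.5132
  (175 − 145.414)²/145.414 = 6.0196
χ² = 3.1520 + 18.8636 + 7.3197 + 2.5922 + 15.5132 + 6.0196 = 53.46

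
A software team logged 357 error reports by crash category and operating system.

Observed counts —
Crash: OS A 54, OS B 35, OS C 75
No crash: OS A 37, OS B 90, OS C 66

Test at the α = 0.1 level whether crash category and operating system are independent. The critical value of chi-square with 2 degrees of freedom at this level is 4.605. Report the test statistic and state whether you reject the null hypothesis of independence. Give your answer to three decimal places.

25.765; reject H₀

Row totals: 164, 193. Column totals: 91, 125, 141. Grand total N = 357.
Expected counts (row total × column total / N):
  Crash, OS A: 164×91/357 = 41.803922
  Crash, OS B: 164×125/357 = 57.422969
  Crash, OS C: 164×141/357 = 64.773109
  No crash, OS A: 193×91/357 = 49.196078
  No crash, OS B: 193×125/357 = 67.577031
  No crash, OS C: 193×141/357 = 76.226891
Contributions (O − E)²/E:
  (54 − 41.803922)²/41.803922 = 3.5581
  (35 − 57.422969)²/57.422969 = 8.7559
  (75 − 64.773109)²/64.773109 = 1.6147
  (37 − 49.196078)²/49.196078 = 3.0235
  (90 − 67.577031)²/67.577031 = 7.4402
  (66 − 76.226891)²/76.226891 = 1.3721
χ² = 3.5581 + 8.7559 + 1.6147 + 3.0235 + 7.4402 + 1.3721 = 25.765
df = (2−1)(3−1) = 2. Since 25.765 > 4.605, reject the null hypothesis of independence at α = 0.1.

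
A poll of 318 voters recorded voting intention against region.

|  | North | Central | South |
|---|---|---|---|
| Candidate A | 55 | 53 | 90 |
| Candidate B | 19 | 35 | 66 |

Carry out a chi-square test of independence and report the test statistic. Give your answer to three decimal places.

6.124

Row totals: 198, 120. Column totals: 74, 88, 156. Grand total N = 318.
Expected counts (row total × column total / N):
  Candidate A, North: 198×74/318 = 46.0755
  Candidate A, Central: 198×88/318 = 54.7925
  Candidate A, South: 198×156/318 = 97.1321
  Candidate B, North: 120×74/318 = 27.9245
  Candidate B, Central: 120×88/318 = 33.2075
  Candidate B, South: 120×156/318 = 58.8679
Contributions (O − E)²/E:
  (55 − 46.0755)²/46.0755 = 1.7286
  (53 − 54.7925)²/54.7925 = 0.0586
  (90 − 97.1321)²/97.1321 = 0.5237
  (19 − 27.9245)²/27.9245 = 2.8522
  (35 − 33.2075)²/33.2075 = 0.0968
  (66 − 58.8679)²/58.8679 = 0.8641
χ² = 1.7286 + 0.0586 + 0.5237 + 2.8522 + 0.0968 + 0.8641 = 6.124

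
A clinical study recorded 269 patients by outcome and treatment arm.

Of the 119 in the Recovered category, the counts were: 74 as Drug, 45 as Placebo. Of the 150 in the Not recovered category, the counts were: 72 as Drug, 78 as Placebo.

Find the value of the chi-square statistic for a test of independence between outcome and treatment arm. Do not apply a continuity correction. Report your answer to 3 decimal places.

Row totals: 119, 150. Column totals: 146, 123. Grand total N = 269.
Expected counts (row total × column total / N):
  Recovered, Drug: 119×146/269 = 64.5874
  Recovered, Placebo: 119×123/269 = 54.4126
  Not recovered, Drug: 150×146/269 = 81.4126
  Not recovered, Placebo: 150×123/269 = 68.5874
Contributions (O − E)²/E:
  (74 − 64.5874)²/64.5874 = 1.3717
  (45 − 54.4126)²/54.4126 = 1.6282
  (72 − 81.4126)²/81.4126 = 1.0882
  (78 − 68.5874)²/68.5874 = 1.2917
χ² = 1.3717 + 1.6282 + 1.0882 + 1.2917 = 5.380

5.380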